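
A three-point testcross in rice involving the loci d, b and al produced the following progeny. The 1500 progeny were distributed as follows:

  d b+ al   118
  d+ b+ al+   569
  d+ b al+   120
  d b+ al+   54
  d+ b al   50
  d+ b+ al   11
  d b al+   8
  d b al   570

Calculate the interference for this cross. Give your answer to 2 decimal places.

The two most frequent reciprocal classes, d b al and d+ b+ al+, are the parental types, so the F1 was d b al / d+ b+ al+.
The two rarest classes, d b al+ and d+ b+ al, are the double crossovers. Comparing them with the parentals, only the al allele has switched, so al is the middle locus and the order is b – al – d.
b–al: (238 + 19)/1500 = 0.1713; al–d: (104 + 19)/1500 = 0.0820.
Expected DCO frequency = 0.1713 × 0.0820 ≈ 0.01405; observed = 19/1500 ≈ 0.01267.
Coefficient of coincidence = 0.01267/0.01405 ≈ 0.90; interference = 1 − 0.90 = 0.10.

0.10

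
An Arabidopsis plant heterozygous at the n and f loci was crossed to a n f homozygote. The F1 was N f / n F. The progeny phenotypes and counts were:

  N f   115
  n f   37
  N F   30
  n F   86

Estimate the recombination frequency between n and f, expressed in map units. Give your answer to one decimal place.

The recombinant classes are N F and n f: 30 + 37 = 67.
Recombination frequency = 67/268 = 0.2500 ≈ 25.0%, i.e. 25.0 map units.

25.0 map units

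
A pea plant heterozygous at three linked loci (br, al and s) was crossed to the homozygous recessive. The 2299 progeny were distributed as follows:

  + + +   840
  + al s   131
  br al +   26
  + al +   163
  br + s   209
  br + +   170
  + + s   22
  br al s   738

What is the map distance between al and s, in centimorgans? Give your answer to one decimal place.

The two most frequent reciprocal classes, br al s and + + +, are the parental types, so the F1 was br al s / + + +.
The two rarest classes, br al + and + + s, are the double crossovers. Comparing them with the parentals, only the s allele has switched, so s is the middle locus and the order is br – s – al.
Crossovers in the s–al interval produce the single-crossover classes br + s and + al + (209 + 163 = 372) plus the double crossovers (48).
RF(s–al) = (372 + 48) / 2299 = 420/2299 = 0.1827 → 18.3 centimorgans.

18.3 centimorgans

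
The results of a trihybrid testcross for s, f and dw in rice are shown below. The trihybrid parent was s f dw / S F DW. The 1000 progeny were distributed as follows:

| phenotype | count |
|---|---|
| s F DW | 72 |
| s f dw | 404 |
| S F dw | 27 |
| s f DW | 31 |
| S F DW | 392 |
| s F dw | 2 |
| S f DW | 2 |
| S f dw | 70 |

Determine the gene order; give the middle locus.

The two rarest classes, s F dw and S f DW, are the double crossovers. Comparing them with the parentals, only the f allele has switched, so f is the middle locus and the order is s – f – dw.

f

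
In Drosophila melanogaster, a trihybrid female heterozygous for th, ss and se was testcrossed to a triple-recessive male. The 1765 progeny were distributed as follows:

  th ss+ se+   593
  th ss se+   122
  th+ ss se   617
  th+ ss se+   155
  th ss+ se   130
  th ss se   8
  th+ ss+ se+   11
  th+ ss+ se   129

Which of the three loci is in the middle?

The two most frequent reciprocal classes, th ss+ se+ and th+ ss se, are the parental types, so the F1 was th ss+ se+ / th+ ss se.
The two rarest classes, th+ ss+ se+ and th ss se, are the double crossovers. Comparing them with the parentals, only the th allele has switched, so th is the middle locus and the order is ss – th – se.

th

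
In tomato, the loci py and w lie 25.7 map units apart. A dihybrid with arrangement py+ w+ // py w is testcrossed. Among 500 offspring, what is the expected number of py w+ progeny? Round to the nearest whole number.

A map distance of 25.7 map units corresponds to a recombination frequency of 0.257.
The F1 is py+ w+ / py w, so py w+ is a recombinant gamete class with expected frequency r/2 = 0.257/2 = 0.1285.
Expected number = 0.1285 × 500 = 64.25 ≈ 64.

64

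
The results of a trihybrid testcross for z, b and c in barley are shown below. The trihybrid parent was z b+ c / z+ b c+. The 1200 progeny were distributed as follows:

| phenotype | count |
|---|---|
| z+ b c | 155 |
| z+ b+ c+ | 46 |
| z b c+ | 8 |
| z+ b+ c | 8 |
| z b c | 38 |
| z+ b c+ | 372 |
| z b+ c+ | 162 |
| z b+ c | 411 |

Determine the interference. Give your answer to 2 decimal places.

The two rarest classes, z+ b+ c and z b c+, are the double crossovers. Comparing them with the parentals, only the z allele has switched, so z is the middle locus and the order is c – z – b.
c–z: (317 + 16)/1200 = 0.2775; z–b: (84 + 16)/1200 = 0.0833.
Expected DCO frequency = 0.2775 × 0.0833 ≈ 0.02312; observed = 16/1200 ≈ 0.01333.
Coefficient of coincidence = 0.01333/0.02312 ≈ 0.58; interference = 1 − 0.58 = 0.42.

0.42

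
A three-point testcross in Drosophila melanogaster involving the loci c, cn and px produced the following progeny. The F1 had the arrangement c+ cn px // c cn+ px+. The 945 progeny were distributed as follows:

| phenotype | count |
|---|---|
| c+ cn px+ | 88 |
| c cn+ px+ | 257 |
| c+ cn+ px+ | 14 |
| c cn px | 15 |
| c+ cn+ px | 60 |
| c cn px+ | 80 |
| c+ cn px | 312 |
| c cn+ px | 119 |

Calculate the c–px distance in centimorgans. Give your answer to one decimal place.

25.0 centimorgans

The two rarest classes, c cn px and c+ cn+ px+, are the double crossovers. Comparing them with the parentals, only the c allele has switched, so c is the middle locus and the order is cn – c – px.
Crossovers in the c–px interval produce the single-crossover classes c+ cn px+ and c cn+ px (88 + 119 = 207) plus the double crossovers (29).
RF(c–px) = (207 + 29) / 945 = 236/945 = 0.2497 → 25.0 centimorgans.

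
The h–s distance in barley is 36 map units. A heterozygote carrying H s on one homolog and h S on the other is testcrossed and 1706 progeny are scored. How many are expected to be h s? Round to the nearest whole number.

307

A map distance of 36 map units corresponds to a recombination frequency of 0.360.
The F1 is H s / h S, so h s is a recombinant gamete class with expected frequency r/2 = 0.360/2 = 0.1800.
Expected number = 0.1800 × 1706 = 307.08 ≈ 307.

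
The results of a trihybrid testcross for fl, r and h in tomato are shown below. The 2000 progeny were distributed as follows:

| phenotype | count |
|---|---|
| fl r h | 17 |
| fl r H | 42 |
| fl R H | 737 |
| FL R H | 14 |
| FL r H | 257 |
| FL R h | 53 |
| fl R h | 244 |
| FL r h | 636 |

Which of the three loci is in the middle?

The two most frequent reciprocal classes, FL r h and fl R H, are the parental types, so the F1 was FL r h / fl R H.
The two rarest classes, fl r h and FL R H, are the double crossovers. Comparing them with the parentals, only the fl allele has switched, so fl is the middle locus and the order is r – fl – h.

fl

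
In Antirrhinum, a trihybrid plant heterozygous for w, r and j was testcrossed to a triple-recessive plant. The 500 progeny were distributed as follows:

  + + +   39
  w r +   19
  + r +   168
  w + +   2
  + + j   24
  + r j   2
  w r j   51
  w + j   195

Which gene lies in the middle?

The two most frequent reciprocal classes, w + j and + r +, are the parental types, so the F1 was w + j / + r +.
The two rarest classes, w + + and + r j, are the double crossovers. Comparing them with the parentals, only the j allele has switched, so j is the middle locus and the order is r – j – w.

j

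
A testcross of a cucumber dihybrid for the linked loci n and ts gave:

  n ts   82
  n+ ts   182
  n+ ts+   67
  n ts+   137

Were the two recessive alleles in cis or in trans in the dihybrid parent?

The two most frequent classes are n+ ts (182) and n ts+ (137); these are the parental (non-recombinant) types.
So the F1 carried n+ ts on one chromosome and n ts+ on the other — the recessive alleles are on opposite chromosomes (trans / repulsion).

trans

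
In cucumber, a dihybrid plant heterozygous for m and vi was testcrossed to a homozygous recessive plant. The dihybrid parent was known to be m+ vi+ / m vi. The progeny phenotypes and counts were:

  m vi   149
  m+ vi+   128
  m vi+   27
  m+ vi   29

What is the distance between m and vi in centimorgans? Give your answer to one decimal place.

The recombinant classes are m+ vi and m vi+: 29 + 27 = 56.
Recombination frequency = 56/333 = 0.1682 ≈ 16.8%, i.e. 16.8 centimorgans.

16.8 centimorgans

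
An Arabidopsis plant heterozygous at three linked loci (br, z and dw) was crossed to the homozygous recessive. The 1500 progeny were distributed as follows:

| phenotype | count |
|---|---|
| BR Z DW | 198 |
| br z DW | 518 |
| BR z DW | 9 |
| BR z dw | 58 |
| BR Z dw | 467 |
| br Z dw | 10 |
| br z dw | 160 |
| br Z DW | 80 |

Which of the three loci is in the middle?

br

The two most frequent reciprocal classes, BR Z dw and br z DW, are the parental types, so the F1 was BR Z dw / br z DW.
The two rarest classes, br Z dw and BR z DW, are the double crossovers. Comparing them with the parentals, only the br allele has switched, so br is the middle locus and the order is dw – br – z.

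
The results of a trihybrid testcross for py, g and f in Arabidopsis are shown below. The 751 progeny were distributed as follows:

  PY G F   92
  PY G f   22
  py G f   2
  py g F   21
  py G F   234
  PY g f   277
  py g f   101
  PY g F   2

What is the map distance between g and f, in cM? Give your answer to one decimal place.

The two most frequent reciprocal classes, PY g f and py G F, are the parental types, so the F1 was PY g f / py G F.
The two rarest classes, PY g F and py G f, are the double crossovers. Comparing them with the parentals, only the f allele has switched, so f is the middle locus and the order is g – f – py.
Crossovers in the g–f interval produce the single-crossover classes PY G f and py g F (22 + 21 = 43) plus the double crossovers (4).
RF(g–f) = (43 + 4) / 751 = 47/751 = 0.0626 → 6.3 cM.

6.3 cM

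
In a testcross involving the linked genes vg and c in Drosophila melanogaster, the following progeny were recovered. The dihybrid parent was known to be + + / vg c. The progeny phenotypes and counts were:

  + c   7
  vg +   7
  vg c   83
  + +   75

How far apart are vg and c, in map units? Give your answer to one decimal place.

8.1 map units

The recombinant classes are + c and vg +: 7 + 7 = 14.
Recombination frequency = 14/172 = 0.0814 ≈ 8.1%, i.e. 8.1 map units.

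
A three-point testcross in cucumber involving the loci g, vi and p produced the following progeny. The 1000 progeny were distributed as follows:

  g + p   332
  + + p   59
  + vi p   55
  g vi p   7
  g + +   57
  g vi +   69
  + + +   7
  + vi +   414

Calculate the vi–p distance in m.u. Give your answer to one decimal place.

12.6 m.u.

The two most frequent reciprocal classes, + vi + and g + p, are the parental types, so the F1 was + vi + / g + p.
The two rarest classes, + + + and g vi p, are the double crossovers. Comparing them with the parentals, only the vi allele has switched, so vi is the middle locus and the order is g – vi – p.
Crossovers in the vi–p interval produce the single-crossover classes + vi p and g + + (55 + 57 = 112) plus the double crossovers (14).
RF(vi–p) = (112 + 14) / 1000 = 126/1000 = 0.1260 → 12.6 m.u.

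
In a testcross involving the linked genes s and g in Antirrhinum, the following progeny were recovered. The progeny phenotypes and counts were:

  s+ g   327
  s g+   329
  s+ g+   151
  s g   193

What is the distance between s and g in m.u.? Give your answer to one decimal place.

The two most frequent classes, s+ g (327) and s g+ (329), are the parental types, so the F1 was s+ g / s g+.
The recombinant classes are s+ g+ and s g: 151 + 193 = 344.
Recombination frequency = 344/1000 = 0.3440 ≈ 34.4%, i.e. 34.4 m.u.

34.4 m.u.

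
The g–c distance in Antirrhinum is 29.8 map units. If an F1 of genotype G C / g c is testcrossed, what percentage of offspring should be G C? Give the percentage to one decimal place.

35.1%

A map distance of 29.8 map units corresponds to a recombination frequency of 0.298.
The F1 is G C / g c, so G C is a parental gamete class with expected frequency (1 − r)/2 = 0.702/2 = 0.3510.
That is 0.3510 = 35.1% of the progeny.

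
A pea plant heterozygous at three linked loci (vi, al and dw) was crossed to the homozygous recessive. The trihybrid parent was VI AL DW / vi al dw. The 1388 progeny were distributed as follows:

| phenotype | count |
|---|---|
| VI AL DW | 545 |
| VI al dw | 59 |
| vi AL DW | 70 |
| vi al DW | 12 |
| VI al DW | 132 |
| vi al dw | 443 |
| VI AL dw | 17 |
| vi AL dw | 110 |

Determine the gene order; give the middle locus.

dw

The two rarest classes, VI AL dw and vi al DW, are the double crossovers. Comparing them with the parentals, only the dw allele has switched, so dw is the middle locus and the order is al – dw – vi.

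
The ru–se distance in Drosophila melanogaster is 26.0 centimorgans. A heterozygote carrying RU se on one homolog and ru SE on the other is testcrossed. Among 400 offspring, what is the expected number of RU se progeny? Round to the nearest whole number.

148

A map distance of 26.0 centimorgans corresponds to a recombination frequency of 0.260.
The F1 is RU se / ru SE, so RU se is a parental gamete class with expected frequency (1 − r)/2 = 0.740/2 = 0.3700.
Expected number = 0.3700 × 400 = 148.00 ≈ 148.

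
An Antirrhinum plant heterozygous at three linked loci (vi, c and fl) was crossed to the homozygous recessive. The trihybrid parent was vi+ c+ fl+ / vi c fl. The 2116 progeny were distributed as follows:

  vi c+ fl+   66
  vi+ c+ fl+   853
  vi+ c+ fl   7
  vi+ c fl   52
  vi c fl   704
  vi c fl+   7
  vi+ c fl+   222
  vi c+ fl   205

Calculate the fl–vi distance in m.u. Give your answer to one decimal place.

6.2 m.u.

The two rarest classes, vi+ c+ fl and vi c fl+, are the double crossovers. Comparing them with the parentals, only the fl allele has switched, so fl is the middle locus and the order is vi – fl – c.
Crossovers in the vi–fl interval produce the single-crossover classes vi c+ fl+ and vi+ c fl (66 + 52 = 118) plus the double crossovers (14).
RF(vi–fl) = (118 + 14) / 2116 = 132/2116 = 0.0624 → 6.2 m.u.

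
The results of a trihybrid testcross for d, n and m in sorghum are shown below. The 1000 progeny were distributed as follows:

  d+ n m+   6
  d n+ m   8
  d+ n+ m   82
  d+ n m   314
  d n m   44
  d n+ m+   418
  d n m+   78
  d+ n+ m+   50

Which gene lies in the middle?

m

The two most frequent reciprocal classes, d n+ m+ and d+ n m, are the parental types, so the F1 was d n+ m+ / d+ n m.
The two rarest classes, d n+ m and d+ n m+, are the double crossovers. Comparing them with the parentals, only the m allele has switched, so m is the middle locus and the order is d – m – n.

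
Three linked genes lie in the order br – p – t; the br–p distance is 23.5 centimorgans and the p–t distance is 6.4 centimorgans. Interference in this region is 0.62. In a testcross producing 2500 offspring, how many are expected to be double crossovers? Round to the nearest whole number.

Map distances give recombination frequencies of 0.235 and 0.064 for the two intervals.
With interference 0.62 (so coincidence = 0.38), expected double-crossover frequency = 0.235 × 0.064 × 0.38 = 0.00572.
Expected number = 0.00572 × 2500 = 14.29 ≈ 14.

14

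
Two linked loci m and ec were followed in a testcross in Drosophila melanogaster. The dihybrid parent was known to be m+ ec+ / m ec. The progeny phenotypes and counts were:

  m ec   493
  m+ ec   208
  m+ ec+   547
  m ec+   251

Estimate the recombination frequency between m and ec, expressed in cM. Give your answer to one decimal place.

30.6 cM

The recombinant classes are m+ ec and m ec+: 208 + 251 = 459.
Recombination frequency = 459/1499 = 0.3062 ≈ 30.6%, i.e. 30.6 cM.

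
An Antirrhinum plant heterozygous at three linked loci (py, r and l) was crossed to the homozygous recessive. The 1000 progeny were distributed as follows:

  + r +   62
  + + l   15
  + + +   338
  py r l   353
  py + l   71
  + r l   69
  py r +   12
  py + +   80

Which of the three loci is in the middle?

l

The two most frequent reciprocal classes, py r l and + + +, are the parental types, so the F1 was py r l / + + +.
The two rarest classes, py r + and + + l, are the double crossovers. Comparing them with the parentals, only the l allele has switched, so l is the middle locus and the order is py – l – r.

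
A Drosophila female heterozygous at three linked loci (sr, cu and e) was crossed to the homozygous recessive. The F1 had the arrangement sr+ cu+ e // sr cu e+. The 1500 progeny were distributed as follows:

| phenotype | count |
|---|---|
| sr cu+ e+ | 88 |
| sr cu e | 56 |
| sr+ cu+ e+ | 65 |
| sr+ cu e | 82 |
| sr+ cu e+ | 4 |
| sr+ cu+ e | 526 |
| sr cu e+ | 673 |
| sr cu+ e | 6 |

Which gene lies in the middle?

The two rarest classes, sr cu+ e and sr+ cu e+, are the double crossovers. Comparing them with the parentals, only the sr allele has switched, so sr is the middle locus and the order is e – sr – cu.

sr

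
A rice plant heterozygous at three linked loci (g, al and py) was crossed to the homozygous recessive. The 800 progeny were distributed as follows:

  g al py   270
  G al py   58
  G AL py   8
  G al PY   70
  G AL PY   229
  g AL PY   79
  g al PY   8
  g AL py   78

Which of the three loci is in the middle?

py

The two most frequent reciprocal classes, g al py and G AL PY, are the parental types, so the F1 was g al py / G AL PY.
The two rarest classes, g al PY and G AL py, are the double crossovers. Comparing them with the parentals, only the py allele has switched, so py is the middle locus and the order is g – py – al.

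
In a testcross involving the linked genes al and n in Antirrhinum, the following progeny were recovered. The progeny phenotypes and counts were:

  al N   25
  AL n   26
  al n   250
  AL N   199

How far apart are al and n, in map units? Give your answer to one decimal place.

The two most frequent classes, AL N (199) and al n (250), are the parental types, so the F1 was AL N / al n.
The recombinant classes are AL n and al N: 26 + 25 = 51.
Recombination frequency = 51/500 = 0.1020 ≈ 10.2%, i.e. 10.2 map units.

10.2 map units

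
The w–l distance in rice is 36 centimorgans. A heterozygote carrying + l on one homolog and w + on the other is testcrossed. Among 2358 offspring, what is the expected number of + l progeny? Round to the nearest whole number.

755

A map distance of 36 centimorgans corresponds to a recombination frequency of 0.360.
The F1 is + l / w +, so + l is a parental gamete class with expected frequency (1 − r)/2 = 0.640/2 = 0.3200.
Expected number = 0.3200 × 2358 = 754.56 ≈ 755.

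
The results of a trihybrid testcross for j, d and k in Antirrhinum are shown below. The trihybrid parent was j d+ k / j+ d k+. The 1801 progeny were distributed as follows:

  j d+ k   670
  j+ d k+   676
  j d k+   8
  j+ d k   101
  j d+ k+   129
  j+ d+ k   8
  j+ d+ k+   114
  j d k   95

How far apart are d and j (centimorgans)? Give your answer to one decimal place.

The two rarest classes, j+ d+ k and j d k+, are the double crossovers. Comparing them with the parentals, only the j allele has switched, so j is the middle locus and the order is d – j – k.
Crossovers in the d–j interval produce the single-crossover classes j d k and j+ d+ k+ (95 + 114 = 209) plus the double crossovers (16).
RF(d–j) = (209 + 16) / 1801 = 225/1801 = 0.1249 → 12.5 centimorgans.

12.5 centimorgans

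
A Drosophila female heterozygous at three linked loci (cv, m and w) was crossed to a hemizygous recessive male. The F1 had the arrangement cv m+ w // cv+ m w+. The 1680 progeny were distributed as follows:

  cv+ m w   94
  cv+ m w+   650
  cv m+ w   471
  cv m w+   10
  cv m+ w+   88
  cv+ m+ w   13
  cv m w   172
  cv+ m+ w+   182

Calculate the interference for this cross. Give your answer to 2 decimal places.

The two rarest classes, cv+ m+ w and cv m w+, are the double crossovers. Comparing them with the parentals, only the cv allele has switched, so cv is the middle locus and the order is w – cv – m.
w–cv: (182 + 23)/1680 = 0.1220; cv–m: (354 + 23)/1680 = 0.2244.
Expected DCO frequency = 0.1220 × 0.2244 ≈ 0.02738; observed = 23/1680 ≈ 0.01369.
Coefficient of coincidence = 0.01369/0.02738 ≈ 0.50; interference = 1 − 0.50 = 0.50.

0.50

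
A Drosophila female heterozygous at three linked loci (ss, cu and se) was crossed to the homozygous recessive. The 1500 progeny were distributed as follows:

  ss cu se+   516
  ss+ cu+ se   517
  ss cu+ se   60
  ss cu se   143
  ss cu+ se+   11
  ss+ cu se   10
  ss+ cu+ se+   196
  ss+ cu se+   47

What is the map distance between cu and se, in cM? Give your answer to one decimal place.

The two most frequent reciprocal classes, ss+ cu+ se and ss cu se+, are the parental types, so the F1 was ss+ cu+ se / ss cu se+.
The two rarest classes, ss+ cu se and ss cu+ se+, are the double crossovers. Comparing them with the parentals, only the cu allele has switched, so cu is the middle locus and the order is ss – cu – se.
Crossovers in the cu–se interval produce the single-crossover classes ss+ cu+ se+ and ss cu se (196 + 143 = 339) plus the double crossovers (21).
RF(cu–se) = (339 + 21) / 1500 = 360/1500 = 0.2400 → 24.0 cM.

24.0 cM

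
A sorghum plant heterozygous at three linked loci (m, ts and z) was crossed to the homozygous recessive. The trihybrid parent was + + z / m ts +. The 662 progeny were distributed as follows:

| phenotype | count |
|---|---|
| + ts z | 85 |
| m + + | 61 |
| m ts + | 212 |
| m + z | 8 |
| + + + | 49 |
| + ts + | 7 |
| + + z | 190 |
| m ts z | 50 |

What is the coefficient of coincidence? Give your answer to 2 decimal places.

0.54

The two rarest classes, m + z and + ts +, are the double crossovers. Comparing them with the parentals, only the m allele has switched, so m is the middle locus and the order is z – m – ts.
z–m: (99 + 15)/662 = 0.1722; m–ts: (146 + 15)/662 = 0.2432.
Expected DCO frequency = 0.1722 × 0.2432 ≈ 0.04188; observed = 15/662 ≈ 0.02266.
Coefficient of coincidence = 0.02266/0.04188 ≈ 0.54.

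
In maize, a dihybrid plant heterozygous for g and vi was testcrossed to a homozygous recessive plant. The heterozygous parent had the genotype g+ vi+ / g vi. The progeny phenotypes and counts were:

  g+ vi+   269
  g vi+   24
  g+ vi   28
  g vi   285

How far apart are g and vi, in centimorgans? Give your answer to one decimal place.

The recombinant classes are g+ vi and g vi+: 28 + 24 = 52.
Recombination frequency = 52/606 = 0.0858 ≈ 8.6%, i.e. 8.6 centimorgans.

8.6 centimorgans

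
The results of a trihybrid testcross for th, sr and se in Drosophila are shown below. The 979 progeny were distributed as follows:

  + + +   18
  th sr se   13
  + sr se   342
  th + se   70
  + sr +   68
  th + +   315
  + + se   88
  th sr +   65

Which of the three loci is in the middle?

th

The two most frequent reciprocal classes, th + + and + sr se, are the parental types, so the F1 was th + + / + sr se.
The two rarest classes, + + + and th sr se, are the double crossovers. Comparing them with the parentals, only the th allele has switched, so th is the middle locus and the order is se – th – sr.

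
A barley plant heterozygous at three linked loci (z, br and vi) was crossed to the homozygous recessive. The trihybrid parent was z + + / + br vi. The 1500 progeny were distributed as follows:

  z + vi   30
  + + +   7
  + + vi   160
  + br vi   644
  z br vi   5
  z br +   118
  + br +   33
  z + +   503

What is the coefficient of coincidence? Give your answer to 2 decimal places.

0.83

The two rarest classes, + + + and z br vi, are the double crossovers. Comparing them with the parentals, only the z allele has switched, so z is the middle locus and the order is br – z – vi.
br–z: (278 + 12)/1500 = 0.1933; z–vi: (63 + 12)/1500 = 0.0500.
Expected DCO frequency = 0.1933 × 0.0500 ≈ 0.00966; observed = 12/1500 ≈ 0.00800.
Coefficient of coincidence = 0.00800/0.00966 ≈ 0.83.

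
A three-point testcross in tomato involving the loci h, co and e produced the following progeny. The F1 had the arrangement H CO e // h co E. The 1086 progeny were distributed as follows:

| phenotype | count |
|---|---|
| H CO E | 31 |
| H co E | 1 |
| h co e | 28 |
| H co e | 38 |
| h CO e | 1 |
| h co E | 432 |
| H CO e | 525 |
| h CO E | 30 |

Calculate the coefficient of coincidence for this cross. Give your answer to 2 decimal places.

0.51

The two rarest classes, h CO e and H co E, are the double crossovers. Comparing them with the parentals, only the h allele has switched, so h is the middle locus and the order is e – h – co.
e–h: (59 + 2)/1086 = 0.0562; h–co: (68 + 2)/1086 = 0.0645.
Expected DCO frequency = 0.0562 × 0.0645 ≈ 0.00362; observed = 2/1086 ≈ 0.00184.
Coefficient of coincidence = 0.00184/0.00362 ≈ 0.51.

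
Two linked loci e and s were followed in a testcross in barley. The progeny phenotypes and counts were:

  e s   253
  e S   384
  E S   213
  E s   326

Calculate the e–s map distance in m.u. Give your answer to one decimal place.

The two most frequent classes, E s (326) and e S (384), are the parental types, so the F1 was E s / e S.
The recombinant classes are E S and e s: 213 + 253 = 466.
Recombination frequency = 466/1176 = 0.3963 ≈ 39.6%, i.e. 39.6 m.u.

39.6 m.u.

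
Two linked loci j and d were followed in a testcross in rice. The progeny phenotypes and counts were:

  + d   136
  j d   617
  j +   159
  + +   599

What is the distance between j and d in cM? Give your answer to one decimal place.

The two most frequent classes, + + (599) and j d (617), are the parental types, so the F1 was + + / j d.
The recombinant classes are + d and j +: 136 + 159 = 295.
Recombination frequency = 295/1511 = 0.1952 ≈ 19.5%, i.e. 19.5 cM.

19.5 cM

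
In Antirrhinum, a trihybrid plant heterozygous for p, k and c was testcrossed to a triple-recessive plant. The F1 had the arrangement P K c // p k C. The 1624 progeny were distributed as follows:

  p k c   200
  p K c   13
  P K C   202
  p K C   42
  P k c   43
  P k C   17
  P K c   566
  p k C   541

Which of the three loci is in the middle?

p

The two rarest classes, p K c and P k C, are the double crossovers. Comparing them with the parentals, only the p allele has switched, so p is the middle locus and the order is c – p – k.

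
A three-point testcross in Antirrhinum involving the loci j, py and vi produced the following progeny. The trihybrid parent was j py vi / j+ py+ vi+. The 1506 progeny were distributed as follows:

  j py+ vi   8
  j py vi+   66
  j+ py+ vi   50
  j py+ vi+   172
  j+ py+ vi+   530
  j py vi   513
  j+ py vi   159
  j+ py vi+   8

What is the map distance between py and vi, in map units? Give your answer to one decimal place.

The two rarest classes, j py+ vi and j+ py vi+, are the double crossovers. Comparing them with the parentals, only the py allele has switched, so py is the middle locus and the order is j – py – vi.
Crossovers in the py–vi interval produce the single-crossover classes j py vi+ and j+ py+ vi (66 + 50 = 116) plus the double crossovers (16).
RF(py–vi) = (116 + 16) / 1506 = 132/1506 = 0.0876 → 8.8 map units.

8.8 map units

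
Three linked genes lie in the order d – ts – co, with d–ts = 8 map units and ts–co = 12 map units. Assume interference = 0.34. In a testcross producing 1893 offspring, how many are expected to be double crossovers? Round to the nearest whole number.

12

Map distances give recombination frequencies of 0.080 and 0.120 for the two intervals.
With interference 0.34 (so coincidence = 0.66), expected double-crossover frequency = 0.080 × 0.120 × 0.66 = 0.00634.
Expected number = 0.00634 × 1893 = 11.99 ≈ 12.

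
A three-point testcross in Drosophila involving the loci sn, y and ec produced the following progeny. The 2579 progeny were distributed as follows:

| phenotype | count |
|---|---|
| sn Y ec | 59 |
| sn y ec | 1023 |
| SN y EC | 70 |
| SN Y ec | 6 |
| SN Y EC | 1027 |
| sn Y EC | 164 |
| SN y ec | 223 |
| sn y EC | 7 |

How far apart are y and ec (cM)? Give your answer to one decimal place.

5.5 cM

The two most frequent reciprocal classes, SN Y EC and sn y ec, are the parental types, so the F1 was SN Y EC / sn y ec.
The two rarest classes, SN Y ec and sn y EC, are the double crossovers. Comparing them with the parentals, only the ec allele has switched, so ec is the middle locus and the order is sn – ec – y.
Crossovers in the ec–y interval produce the single-crossover classes SN y EC and sn Y ec (70 + 59 = 129) plus the double crossovers (13).
RF(ec–y) = (129 + 13) / 2579 = 142/2579 = 0.0551 → 5.5 cM.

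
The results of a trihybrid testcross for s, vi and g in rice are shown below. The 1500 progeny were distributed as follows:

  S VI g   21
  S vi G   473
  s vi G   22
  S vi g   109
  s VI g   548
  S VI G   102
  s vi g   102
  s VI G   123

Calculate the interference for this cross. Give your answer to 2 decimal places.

0.05

The two most frequent reciprocal classes, S vi G and s VI g, are the parental types, so the F1 was S vi G / s VI g.
The two rarest classes, s vi G and S VI g, are the double crossovers. Comparing them with the parentals, only the s allele has switched, so s is the middle locus and the order is vi – s – g.
vi–s: (204 + 43)/1500 = 0.1647; s–g: (232 + 43)/1500 = 0.1833.
Expected DCO frequency = 0.1647 × 0.1833 ≈ 0.03019; observed = 43/1500 ≈ 0.02867.
Coefficient of coincidence = 0.02867/0.03019 ≈ 0.95; interference = 1 − 0.95 = 0.05.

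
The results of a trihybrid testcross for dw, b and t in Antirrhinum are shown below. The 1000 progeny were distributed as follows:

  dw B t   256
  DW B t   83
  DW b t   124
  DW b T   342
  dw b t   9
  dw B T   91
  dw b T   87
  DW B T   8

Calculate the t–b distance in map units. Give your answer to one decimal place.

The two most frequent reciprocal classes, DW b T and dw B t, are the parental types, so the F1 was DW b T / dw B t.
The two rarest classes, DW B T and dw b t, are the double crossovers. Comparing them with the parentals, only the b allele has switched, so b is the middle locus and the order is t – b – dw.
Crossovers in the t–b interval produce the single-crossover classes DW b t and dw B T (124 + 91 = 215) plus the double crossovers (17).
RF(t–b) = (215 + 17) / 1000 = 232/1000 = 0.2320 → 23.2 map units.

23.2 map units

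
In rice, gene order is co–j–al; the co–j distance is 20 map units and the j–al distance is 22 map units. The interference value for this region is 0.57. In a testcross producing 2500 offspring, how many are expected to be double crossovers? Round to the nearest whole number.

47

Map distances give recombination frequencies of 0.200 and 0.220 for the two intervals.
With interference 0.57 (so coincidence = 0.43), expected double-crossover frequency = 0.200 × 0.220 × 0.43 = 0.01892.
Expected number = 0.01892 × 2500 = 47.30 ≈ 47.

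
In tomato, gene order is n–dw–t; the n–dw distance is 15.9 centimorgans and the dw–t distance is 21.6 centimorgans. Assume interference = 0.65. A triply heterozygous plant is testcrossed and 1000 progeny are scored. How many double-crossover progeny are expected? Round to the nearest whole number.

12

Map distances give recombination frequencies of 0.159 and 0.216 for the two intervals.
With interference 0.65 (so coincidence = 0.35), expected double-crossover frequency = 0.159 × 0.216 × 0.35 = 0.01202.
Expected number = 0.01202 × 1000 = 12.02 ≈ 12.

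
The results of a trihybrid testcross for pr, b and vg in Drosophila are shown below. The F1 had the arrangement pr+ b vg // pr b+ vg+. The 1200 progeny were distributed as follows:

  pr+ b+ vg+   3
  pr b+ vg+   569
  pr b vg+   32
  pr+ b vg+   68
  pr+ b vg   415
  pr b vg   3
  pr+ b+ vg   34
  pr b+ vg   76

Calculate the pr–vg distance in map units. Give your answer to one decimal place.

The two rarest classes, pr b vg and pr+ b+ vg+, are the double crossovers. Comparing them with the parentals, only the pr allele has switched, so pr is the middle locus and the order is vg – pr – b.
Crossovers in the vg–pr interval produce the single-crossover classes pr+ b vg+ and pr b+ vg (68 + 76 = 144) plus the double crossovers (6).
RF(vg–pr) = (144 + 6) / 1200 = 150/1200 = 0.1250 → 12.5 map units.

12.5 map units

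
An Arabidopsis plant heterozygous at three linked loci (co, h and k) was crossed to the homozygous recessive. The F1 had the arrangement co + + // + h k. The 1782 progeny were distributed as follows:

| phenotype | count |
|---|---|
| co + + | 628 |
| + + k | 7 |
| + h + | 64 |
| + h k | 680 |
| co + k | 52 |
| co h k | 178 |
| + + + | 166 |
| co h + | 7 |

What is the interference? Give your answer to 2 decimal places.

The two rarest classes, co h + and + + k, are the double crossovers. Comparing them with the parentals, only the h allele has switched, so h is the middle locus and the order is k – h – co.
k–h: (116 + 14)/1782 = 0.0730; h–co: (344 + 14)/1782 = 0.2009.
Expected DCO frequency = 0.0730 × 0.2009 ≈ 0.01467; observed = 14/1782 ≈ 0.00786.
Coefficient of coincidence = 0.00786/0.01467 ≈ 0.54; interference = 1 − 0.54 = 0.46.

0.46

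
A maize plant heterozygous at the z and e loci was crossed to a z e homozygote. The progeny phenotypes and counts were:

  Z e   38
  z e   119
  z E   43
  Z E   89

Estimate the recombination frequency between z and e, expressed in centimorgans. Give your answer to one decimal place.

The two most frequent classes, Z E (89) and z e (119), are the parental types, so the F1 was Z E / z e.
The recombinant classes are Z e and z E: 38 + 43 = 81.
Recombination frequency = 81/289 = 0.2803 ≈ 28.0%, i.e. 28.0 centimorgans.

28.0 centimorgans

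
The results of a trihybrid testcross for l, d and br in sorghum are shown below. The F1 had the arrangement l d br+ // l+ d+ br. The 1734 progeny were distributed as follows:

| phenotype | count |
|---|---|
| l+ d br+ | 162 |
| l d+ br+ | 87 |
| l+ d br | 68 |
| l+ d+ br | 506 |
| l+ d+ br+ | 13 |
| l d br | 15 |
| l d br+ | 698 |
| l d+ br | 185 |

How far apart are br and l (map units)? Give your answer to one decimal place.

The two rarest classes, l d br and l+ d+ br+, are the double crossovers. Comparing them with the parentals, only the br allele has switched, so br is the middle locus and the order is l – br – d.
Crossovers in the l–br interval produce the single-crossover classes l+ d br+ and l d+ br (162 + 185 = 347) plus the double crossovers (28).
RF(l–br) = (347 + 28) / 1734 = 375/1734 = 0.2163 → 21.6 map units.

21.6 map units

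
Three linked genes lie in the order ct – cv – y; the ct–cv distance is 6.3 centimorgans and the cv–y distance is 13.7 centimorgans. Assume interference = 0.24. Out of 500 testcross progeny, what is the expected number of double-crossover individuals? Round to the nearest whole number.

3

Map distances give recombination frequencies of 0.063 and 0.137 for the two intervals.
With interference 0.24 (so coincidence = 0.76), expected double-crossover frequency = 0.063 × 0.137 × 0.76 = 0.00656.
Expected number = 0.00656 × 500 = 3.28 ≈ 3.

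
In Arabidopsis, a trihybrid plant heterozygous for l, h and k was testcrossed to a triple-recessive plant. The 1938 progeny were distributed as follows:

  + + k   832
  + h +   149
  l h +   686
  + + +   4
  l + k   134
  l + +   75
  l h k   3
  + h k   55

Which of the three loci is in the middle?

k

The two most frequent reciprocal classes, l h + and + + k, are the parental types, so the F1 was l h + / + + k.
The two rarest classes, l h k and + + +, are the double crossovers. Comparing them with the parentals, only the k allele has switched, so k is the middle locus and the order is l – k – h.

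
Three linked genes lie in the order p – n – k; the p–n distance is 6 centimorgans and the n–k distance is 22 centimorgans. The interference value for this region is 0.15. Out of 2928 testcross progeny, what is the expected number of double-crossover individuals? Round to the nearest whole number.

Map distances give recombination frequencies of 0.060 and 0.220 for the two intervals.
With interference 0.15 (so coincidence = 0.85), expected double-crossover frequency = 0.060 × 0.220 × 0.85 = 0.01122.
Expected number = 0.01122 × 2928 = 32.85 ≈ 33.

33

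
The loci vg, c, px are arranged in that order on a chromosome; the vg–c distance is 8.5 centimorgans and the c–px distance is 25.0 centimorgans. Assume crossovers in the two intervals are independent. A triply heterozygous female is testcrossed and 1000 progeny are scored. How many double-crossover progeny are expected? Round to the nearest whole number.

Map distances give recombination frequencies of 0.085 and 0.250 for the two intervals.
With no interference, expected double-crossover frequency = 0.085 × 0.250 = 0.02125.
Expected number = 0.02125 × 1000 = 21.25 ≈ 21.

21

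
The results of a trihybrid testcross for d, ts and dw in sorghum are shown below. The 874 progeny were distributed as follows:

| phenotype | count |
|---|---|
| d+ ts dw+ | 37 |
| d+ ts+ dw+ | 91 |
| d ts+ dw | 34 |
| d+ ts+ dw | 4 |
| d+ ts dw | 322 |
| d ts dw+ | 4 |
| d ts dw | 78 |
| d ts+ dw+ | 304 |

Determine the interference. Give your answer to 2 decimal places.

0.50

The two most frequent reciprocal classes, d+ ts dw and d ts+ dw+, are the parental types, so the F1 was d+ ts dw / d ts+ dw+.
The two rarest classes, d+ ts+ dw and d ts dw+, are the double crossovers. Comparing them with the parentals, only the ts allele has switched, so ts is the middle locus and the order is dw – ts – d.
dw–ts: (71 + 8)/874 = 0.0904; ts–d: (169 + 8)/874 = 0.2025.
Expected DCO frequency = 0.0904 × 0.2025 ≈ 0.01831; observed = 8/874 ≈ 0.00915.
Coefficient of coincidence = 0.00915/0.01831 ≈ 0.50; interference = 1 − 0.50 = 0.50.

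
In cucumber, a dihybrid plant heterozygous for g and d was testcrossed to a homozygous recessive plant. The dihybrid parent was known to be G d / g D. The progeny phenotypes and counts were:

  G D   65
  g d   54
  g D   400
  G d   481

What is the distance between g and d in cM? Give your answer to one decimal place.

11.9 cM

The recombinant classes are G D and g d: 65 + 54 = 119.
Recombination frequency = 119/1000 = 0.1190 ≈ 11.9%, i.e. 11.9 cM.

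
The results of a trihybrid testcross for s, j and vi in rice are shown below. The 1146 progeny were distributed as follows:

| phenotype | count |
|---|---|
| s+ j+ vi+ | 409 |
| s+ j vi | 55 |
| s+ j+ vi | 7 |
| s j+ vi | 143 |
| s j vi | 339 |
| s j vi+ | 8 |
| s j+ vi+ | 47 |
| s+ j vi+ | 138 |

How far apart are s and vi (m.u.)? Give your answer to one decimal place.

10.2 m.u.

The two most frequent reciprocal classes, s+ j+ vi+ and s j vi, are the parental types, so the F1 was s+ j+ vi+ / s j vi.
The two rarest classes, s+ j+ vi and s j vi+, are the double crossovers. Comparing them with the parentals, only the vi allele has switched, so vi is the middle locus and the order is j – vi – s.
Crossovers in the vi–s interval produce the single-crossover classes s j+ vi+ and s+ j vi (47 + 55 = 102) plus the double crossovers (15).
RF(vi–s) = (102 + 15) / 1146 = 117/1146 = 0.1021 → 10.2 m.u.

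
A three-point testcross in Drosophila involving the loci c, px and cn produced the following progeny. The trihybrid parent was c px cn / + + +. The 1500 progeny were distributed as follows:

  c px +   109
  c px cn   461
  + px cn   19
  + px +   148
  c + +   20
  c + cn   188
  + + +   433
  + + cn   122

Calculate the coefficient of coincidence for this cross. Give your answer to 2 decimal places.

The two rarest classes, + px cn and c + +, are the double crossovers. Comparing them with the parentals, only the c allele has switched, so c is the middle locus and the order is cn – c – px.
cn–c: (231 + 39)/1500 = 0.1800; c–px: (336 + 39)/1500 = 0.2500.
Expected DCO frequency = 0.1800 × 0.2500 ≈ 0.04500; observed = 39/1500 ≈ 0.02600.
Coefficient of coincidence = 0.02600/0.04500 ≈ 0.58.

0.58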